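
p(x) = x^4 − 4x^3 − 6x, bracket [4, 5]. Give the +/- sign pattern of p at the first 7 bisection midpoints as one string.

midpoint 4.5: p = 18.5625 > 0 → [4, 4.5]
midpoint 4.25: p = -6.308594 < 0 → [4.25, 4.5]
midpoint 4.375: p = 5.152588 > 0 → [4.25, 4.375]
midpoint 4.3125: p = -0.8118 < 0 → [4.3125, 4.375]
midpoint 4.34375: p = 2.1108 > 0 → [4.3125, 4.34375]
midpoint 4.328125: p = 0.6347 > 0 → [4.3125, 4.328125]
midpoint 4.3203125: p = -0.0922 < 0 → [4.3203125, 4.328125]

+-+-++-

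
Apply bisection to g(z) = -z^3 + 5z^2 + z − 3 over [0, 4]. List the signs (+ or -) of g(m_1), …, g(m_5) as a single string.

g(2) = 11 > 0, so the root lies in [0, 2]
g(1) = 2 > 0, so the root lies in [0, 1]
g(0.5) = -1.375 < 0, so the root lies in [0.5, 1]
g(0.75) = 0.1406 > 0, so the root lies in [0.5, 0.75]
g(0.625) = -0.666 < 0, so the root lies in [0.625, 0.75]

++-+-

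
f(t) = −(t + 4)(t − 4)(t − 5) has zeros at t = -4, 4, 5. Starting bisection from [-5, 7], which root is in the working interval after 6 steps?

midpoint 1: f = -60 < 0 → [-5, 1]
midpoint -2: f = -84 < 0 → [-5, -2]
midpoint -3.5: f = -31.875 < 0 → [-5, -3.5]
midpoint -4.25: f = 19.0781 > 0 → [-4.25, -3.5]
midpoint -3.875: f = -8.7363 < 0 → [-4.25, -3.875]
midpoint -4.0625: f = 4.5667 > 0 → [-4.0625, -3.875]

-4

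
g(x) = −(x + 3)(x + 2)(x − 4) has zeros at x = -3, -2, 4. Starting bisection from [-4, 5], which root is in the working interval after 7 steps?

x = 0.5 gives g = 30.625, positive; keep [0.5, 5]
x = 2.75 gives g = 34.140625, positive; keep [2.75, 5]
x = 3.875 gives g = 5.048828, positive; keep [3.875, 5]
x = 4.4375 gives g = -20.947, negative; keep [3.875, 4.4375]
x = 4.15625 gives g = -6.8837, negative; keep [3.875, 4.15625]
x = 4.015625 gives g = -0.6594, negative; keep [3.875, 4.015625]
x = 3.9453125 gives g = 2.2582, positive; keep [3.9453125, 4.015625]

4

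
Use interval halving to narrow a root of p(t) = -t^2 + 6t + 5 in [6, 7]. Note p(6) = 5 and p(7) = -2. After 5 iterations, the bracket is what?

[6.71875, 6.75]

midpoint 6.5: p = 1.75 > 0 → [6.5, 7]
midpoint 6.75: p = -0.0625 < 0 → [6.5, 6.75]
midpoint 6.625: p = 0.859375 > 0 → [6.625, 6.75]
midpoint 6.6875: p = 0.4023 > 0 → [6.6875, 6.75]
midpoint 6.71875: p = 0.1709 > 0 → [6.71875, 6.75]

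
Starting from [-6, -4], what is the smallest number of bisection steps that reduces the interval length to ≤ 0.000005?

Width after n steps is 2/2^n. Need 2^n ≥ 2/0.000005 = 400000.
2^18 = 262144 < 400000 ≤ 2^19 = 524288, so n = 19.

19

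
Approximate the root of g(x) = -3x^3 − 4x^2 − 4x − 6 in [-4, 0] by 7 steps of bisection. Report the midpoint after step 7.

x = -2 gives g = 10, positive; keep [-2, 0]
x = -1 gives g = -3, negative; keep [-2, -1]
x = -1.5 gives g = 1.125, positive; keep [-1.5, -1]
x = -1.25 gives g = -1.3906, negative; keep [-1.5, -1.25]
x = -1.375 gives g = -0.2637, negative; keep [-1.5, -1.375]
x = -1.4375 gives g = 0.3958, positive; keep [-1.4375, -1.375]
x = -1.40625 gives g = 0.0576, positive; keep [-1.40625, -1.375]

-1.40625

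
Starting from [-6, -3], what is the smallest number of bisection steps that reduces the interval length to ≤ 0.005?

10

Width after n steps is 3/2^n. Need 2^n ≥ 3/0.005 = 600.
2^9 = 512 < 600 ≤ 2^10 = 1024, so n = 10.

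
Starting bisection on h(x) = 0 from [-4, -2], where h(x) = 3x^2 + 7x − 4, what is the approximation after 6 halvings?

x = -3 gives h = 2, positive; keep [-3, -2]
x = -2.5 gives h = -2.75, negative; keep [-3, -2.5]
x = -2.75 gives h = -0.5625, negative; keep [-3, -2.75]
x = -2.875 gives h = 0.6719, positive; keep [-2.875, -2.75]
x = -2.8125 gives h = 0.043, positive; keep [-2.8125, -2.75]
x = -2.78125 gives h = -0.2627, negative; keep [-2.8125, -2.78125]

-2.78125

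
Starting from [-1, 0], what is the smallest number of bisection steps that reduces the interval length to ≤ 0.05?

Width after n steps is 1/2^n. Need 2^n ≥ 1/0.05 = 20.
2^4 = 16 < 20 ≤ 2^5 = 32, so n = 5.

5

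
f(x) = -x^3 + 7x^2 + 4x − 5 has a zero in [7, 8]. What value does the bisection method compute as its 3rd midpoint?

7.375

midpoint 7.5: f = -3.125 < 0 → [7, 7.5]
midpoint 7.25: f = 10.859375 > 0 → [7.25, 7.5]
midpoint 7.375: f = 4.103516 > 0 → [7.375, 7.5]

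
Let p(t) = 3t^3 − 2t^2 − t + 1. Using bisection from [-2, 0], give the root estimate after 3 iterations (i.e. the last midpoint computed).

-0.75

m = -1, p(m) = -3 (−); new bracket [-1, 0]
m = -0.5, p(m) = 0.625 (+); new bracket [-1, -0.5]
m = -0.75, p(m) = -0.640625 (−); new bracket [-0.75, -0.5]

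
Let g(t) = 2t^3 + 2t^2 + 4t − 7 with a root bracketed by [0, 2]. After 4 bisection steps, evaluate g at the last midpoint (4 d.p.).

midpoint 1: g = 1 > 0 → [0, 1]
midpoint 0.5: g = -4.25 < 0 → [0.5, 1]
midpoint 0.75: g = -2.03125 < 0 → [0.75, 1]
midpoint 0.875: g = -0.6289 < 0 → [0.875, 1]

-0.6289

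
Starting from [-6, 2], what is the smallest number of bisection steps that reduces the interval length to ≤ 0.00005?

18

Width after n steps is 8/2^n. Need 2^n ≥ 8/0.00005 = 160000.
2^17 = 131072 < 160000 ≤ 2^18 = 262144, so n = 18.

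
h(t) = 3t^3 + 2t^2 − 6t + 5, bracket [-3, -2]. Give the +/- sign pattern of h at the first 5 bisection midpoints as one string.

----+

m = -2.5, h(m) = -14.375 (−); new bracket [-2.5, -2]
m = -2.25, h(m) = -5.546875 (−); new bracket [-2.25, -2]
m = -2.125, h(m) = -2.005859 (−); new bracket [-2.125, -2]
m = -2.0625, h(m) = -0.4382 (−); new bracket [-2.0625, -2]
m = -2.03125, h(m) = 0.2968 (+); new bracket [-2.0625, -2.03125]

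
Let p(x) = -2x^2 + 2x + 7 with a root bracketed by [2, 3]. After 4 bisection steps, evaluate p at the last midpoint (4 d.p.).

m = 2.5, p(m) = -0.5 (−); new bracket [2, 2.5]
m = 2.25, p(m) = 1.375 (+); new bracket [2.25, 2.5]
m = 2.375, p(m) = 0.46875 (+); new bracket [2.375, 2.5]
m = 2.4375, p(m) = -0.0078 (−); new bracket [2.375, 2.4375]

-0.0078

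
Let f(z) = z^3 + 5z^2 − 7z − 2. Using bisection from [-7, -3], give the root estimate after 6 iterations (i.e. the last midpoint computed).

-6.0625

f(-5) = 33 > 0, so the root lies in [-7, -5]
f(-6) = 4 > 0, so the root lies in [-7, -6]
f(-6.5) = -19.875 < 0, so the root lies in [-6.5, -6]
f(-6.25) = -7.0781 < 0, so the root lies in [-6.25, -6]
f(-6.125) = -1.3301 < 0, so the root lies in [-6.125, -6]
f(-6.0625) = 1.3865 > 0, so the root lies in [-6.125, -6.0625]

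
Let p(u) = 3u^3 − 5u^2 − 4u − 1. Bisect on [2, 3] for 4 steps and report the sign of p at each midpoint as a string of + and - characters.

p(2.5) = 4.625 > 0, so the root lies in [2, 2.5]
p(2.25) = -1.140625 < 0, so the root lies in [2.25, 2.5]
p(2.375) = 1.486328 > 0, so the root lies in [2.25, 2.375]
p(2.3125) = 0.1111 > 0, so the root lies in [2.25, 2.3125]

+-++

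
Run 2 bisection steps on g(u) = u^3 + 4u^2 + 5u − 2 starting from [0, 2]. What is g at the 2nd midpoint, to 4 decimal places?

u = 1 gives g = 8, positive; keep [0, 1]
u = 0.5 gives g = 1.625, positive; keep [0, 0.5]

1.6250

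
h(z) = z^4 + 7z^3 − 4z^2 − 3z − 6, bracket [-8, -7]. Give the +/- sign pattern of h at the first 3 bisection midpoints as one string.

m = -7.5, h(m) = 2.4375 (+); new bracket [-7.5, -7]
m = -7.25, h(m) = -99.230469 (−); new bracket [-7.5, -7.25]
m = -7.375, h(m) = -51.013428 (−); new bracket [-7.5, -7.375]

+--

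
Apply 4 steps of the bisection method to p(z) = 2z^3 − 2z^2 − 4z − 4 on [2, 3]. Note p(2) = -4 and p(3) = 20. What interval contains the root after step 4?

[2.25, 2.3125]

m = 2.5, p(m) = 4.75 (+); new bracket [2, 2.5]
m = 2.25, p(m) = -0.34375 (−); new bracket [2.25, 2.5]
m = 2.375, p(m) = 2.011719 (+); new bracket [2.25, 2.375]
m = 2.3125, p(m) = 0.7876 (+); new bracket [2.25, 2.3125]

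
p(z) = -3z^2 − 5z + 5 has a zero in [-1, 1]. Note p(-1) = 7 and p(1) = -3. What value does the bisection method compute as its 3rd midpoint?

z = 0 gives p = 5, positive; keep [0, 1]
z = 0.5 gives p = 1.75, positive; keep [0.5, 1]
z = 0.75 gives p = -0.4375, negative; keep [0.5, 0.75]

0.75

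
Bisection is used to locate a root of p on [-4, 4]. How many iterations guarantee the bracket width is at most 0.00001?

20

Width after n steps is 8/2^n. Need 2^n ≥ 8/0.00001 = 800000.
2^19 = 524288 < 800000 ≤ 2^20 = 1048576, so n = 20.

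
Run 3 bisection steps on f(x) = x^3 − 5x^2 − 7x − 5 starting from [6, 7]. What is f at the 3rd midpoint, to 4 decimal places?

f(6.5) = 12.875 > 0, so the root lies in [6, 6.5]
f(6.25) = 0.078125 > 0, so the root lies in [6, 6.25]
f(6.125) = -5.669922 < 0, so the root lies in [6.125, 6.25]

-5.6699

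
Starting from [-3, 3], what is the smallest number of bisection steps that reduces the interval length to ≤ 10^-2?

Width after n steps is 6/2^n. Need 2^n ≥ 6/10^-2 = 600.
2^9 = 512 < 600 ≤ 2^10 = 1024, so n = 10.

10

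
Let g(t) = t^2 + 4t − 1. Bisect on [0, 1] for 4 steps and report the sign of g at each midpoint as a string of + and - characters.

++--

midpoint 0.5: g = 1.25 > 0 → [0, 0.5]
midpoint 0.25: g = 0.0625 > 0 → [0, 0.25]
midpoint 0.125: g = -0.484375 < 0 → [0.125, 0.25]
midpoint 0.1875: g = -0.2148 < 0 → [0.1875, 0.25]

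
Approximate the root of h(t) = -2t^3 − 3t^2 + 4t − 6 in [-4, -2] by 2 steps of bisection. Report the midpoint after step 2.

-2.5

t = -3 gives h = 9, positive; keep [-3, -2]
t = -2.5 gives h = -3.5, negative; keep [-3, -2.5]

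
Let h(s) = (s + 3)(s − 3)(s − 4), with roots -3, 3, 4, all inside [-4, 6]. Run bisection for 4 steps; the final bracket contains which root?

midpoint 1: h = 24 > 0 → [-4, 1]
midpoint -1.5: h = 37.125 > 0 → [-4, -1.5]
midpoint -2.75: h = 9.703125 > 0 → [-4, -2.75]
midpoint -3.375: h = -17.6309 < 0 → [-3.375, -2.75]

-3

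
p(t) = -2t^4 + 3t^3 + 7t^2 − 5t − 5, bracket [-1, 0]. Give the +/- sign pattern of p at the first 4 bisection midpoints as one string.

p(-0.5) = -1.25 < 0, so the root lies in [-1, -0.5]
p(-0.75) = 0.789062 > 0, so the root lies in [-0.75, -0.5]
p(-0.625) = -0.178223 < 0, so the root lies in [-0.75, -0.625]
p(-0.6875) = 0.3244 > 0, so the root lies in [-0.6875, -0.625]

-+-+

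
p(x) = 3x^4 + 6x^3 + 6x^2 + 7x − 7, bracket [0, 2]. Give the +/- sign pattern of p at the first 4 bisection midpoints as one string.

midpoint 1: p = 15 > 0 → [0, 1]
midpoint 0.5: p = -1.0625 < 0 → [0.5, 1]
midpoint 0.75: p = 5.105469 > 0 → [0.5, 0.75]
midpoint 0.625: p = 1.6414 > 0 → [0.5, 0.625]

+-++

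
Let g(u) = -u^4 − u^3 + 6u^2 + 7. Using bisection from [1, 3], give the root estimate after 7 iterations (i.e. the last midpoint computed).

midpoint 2: g = 7 > 0 → [2, 3]
midpoint 2.5: g = -10.1875 < 0 → [2, 2.5]
midpoint 2.25: g = 0.355469 > 0 → [2.25, 2.5]
midpoint 2.375: g = -4.3694 < 0 → [2.25, 2.375]
midpoint 2.3125: g = -1.8779 < 0 → [2.25, 2.3125]
midpoint 2.28125: g = -0.7299 < 0 → [2.25, 2.28125]
midpoint 2.265625: g = -0.1795 < 0 → [2.25, 2.265625]

2.265625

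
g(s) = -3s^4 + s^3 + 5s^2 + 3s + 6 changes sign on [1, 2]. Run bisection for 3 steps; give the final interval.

[1.75, 1.875]

m = 1.5, g(m) = 9.9375 (+); new bracket [1.5, 2]
m = 1.75, g(m) = 3.785156 (+); new bracket [1.75, 2]
m = 1.875, g(m) = -1.283936 (−); new bracket [1.75, 1.875]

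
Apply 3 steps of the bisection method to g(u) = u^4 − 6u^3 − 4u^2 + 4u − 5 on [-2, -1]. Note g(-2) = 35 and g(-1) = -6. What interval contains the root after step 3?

u = -1.5 gives g = 5.3125, positive; keep [-1.5, -1]
u = -1.25 gives g = -2.089844, negative; keep [-1.5, -1.25]
u = -1.375 gives g = 1.109619, positive; keep [-1.375, -1.25]

[-1.375, -1.25]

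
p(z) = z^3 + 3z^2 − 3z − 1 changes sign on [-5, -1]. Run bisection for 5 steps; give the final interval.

[-3.75, -3.625]

m = -3, p(m) = 8 (+); new bracket [-5, -3]
m = -4, p(m) = -5 (−); new bracket [-4, -3]
m = -3.5, p(m) = 3.375 (+); new bracket [-4, -3.5]
m = -3.75, p(m) = -0.2969 (−); new bracket [-3.75, -3.5]
m = -3.625, p(m) = 1.6621 (+); new bracket [-3.75, -3.625]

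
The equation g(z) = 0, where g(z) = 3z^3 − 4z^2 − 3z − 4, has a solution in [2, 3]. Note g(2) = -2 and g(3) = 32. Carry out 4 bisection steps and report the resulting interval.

m = 2.5, g(m) = 10.375 (+); new bracket [2, 2.5]
m = 2.25, g(m) = 3.171875 (+); new bracket [2, 2.25]
m = 2.125, g(m) = 0.349609 (+); new bracket [2, 2.125]
m = 2.0625, g(m) = -0.8821 (−); new bracket [2.0625, 2.125]

[2.0625, 2.125]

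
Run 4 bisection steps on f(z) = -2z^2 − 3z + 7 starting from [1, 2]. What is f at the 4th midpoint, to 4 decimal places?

z = 1.5 gives f = -2, negative; keep [1, 1.5]
z = 1.25 gives f = 0.125, positive; keep [1.25, 1.5]
z = 1.375 gives f = -0.90625, negative; keep [1.25, 1.375]
z = 1.3125 gives f = -0.3828, negative; keep [1.25, 1.3125]

-0.3828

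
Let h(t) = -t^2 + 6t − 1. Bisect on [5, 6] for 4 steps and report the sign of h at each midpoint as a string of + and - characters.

h(5.5) = 1.75 > 0, so the root lies in [5.5, 6]
h(5.75) = 0.4375 > 0, so the root lies in [5.75, 6]
h(5.875) = -0.265625 < 0, so the root lies in [5.75, 5.875]
h(5.8125) = 0.0898 > 0, so the root lies in [5.8125, 5.875]

++-+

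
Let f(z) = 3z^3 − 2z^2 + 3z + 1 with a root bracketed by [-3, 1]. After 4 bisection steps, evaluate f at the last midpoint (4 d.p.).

f(-1) = -7 < 0, so the root lies in [-1, 1]
f(0) = 1 > 0, so the root lies in [-1, 0]
f(-0.5) = -1.375 < 0, so the root lies in [-0.5, 0]
f(-0.25) = 0.0781 > 0, so the root lies in [-0.5, -0.25]

0.0781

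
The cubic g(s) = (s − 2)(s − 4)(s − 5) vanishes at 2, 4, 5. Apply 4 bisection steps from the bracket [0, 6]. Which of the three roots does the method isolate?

2

m = 3, g(m) = 2 (+); new bracket [0, 3]
m = 1.5, g(m) = -4.375 (−); new bracket [1.5, 3]
m = 2.25, g(m) = 1.203125 (+); new bracket [1.5, 2.25]
m = 1.875, g(m) = -0.8301 (−); new bracket [1.875, 2.25]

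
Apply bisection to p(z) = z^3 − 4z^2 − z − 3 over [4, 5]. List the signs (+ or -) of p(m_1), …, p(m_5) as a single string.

z = 4.5 gives p = 2.625, positive; keep [4, 4.5]
z = 4.25 gives p = -2.734375, negative; keep [4.25, 4.5]
z = 4.375 gives p = -0.197266, negative; keep [4.375, 4.5]
z = 4.4375 gives p = 1.1775, positive; keep [4.375, 4.4375]
z = 4.40625 gives p = 0.4811, positive; keep [4.375, 4.40625]

+--++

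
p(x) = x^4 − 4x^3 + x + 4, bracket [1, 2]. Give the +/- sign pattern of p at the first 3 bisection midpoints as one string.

m = 1.5, p(m) = -2.9375 (−); new bracket [1, 1.5]
m = 1.25, p(m) = -0.121094 (−); new bracket [1, 1.25]
m = 1.125, p(m) = 1.031494 (+); new bracket [1.125, 1.25]

--+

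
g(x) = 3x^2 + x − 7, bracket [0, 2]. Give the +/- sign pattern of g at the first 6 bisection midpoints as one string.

g(1) = -3 < 0, so the root lies in [1, 2]
g(1.5) = 1.25 > 0, so the root lies in [1, 1.5]
g(1.25) = -1.0625 < 0, so the root lies in [1.25, 1.5]
g(1.375) = 0.0469 > 0, so the root lies in [1.25, 1.375]
g(1.3125) = -0.5195 < 0, so the root lies in [1.3125, 1.375]
g(1.34375) = -0.2393 < 0, so the root lies in [1.34375, 1.375]

-+-+--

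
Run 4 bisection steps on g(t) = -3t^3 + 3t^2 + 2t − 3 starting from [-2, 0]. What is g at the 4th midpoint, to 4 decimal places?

midpoint -1: g = 1 > 0 → [-1, 0]
midpoint -0.5: g = -2.875 < 0 → [-1, -0.5]
midpoint -0.75: g = -1.546875 < 0 → [-1, -0.75]
midpoint -0.875: g = -0.4434 < 0 → [-1, -0.875]

-0.4434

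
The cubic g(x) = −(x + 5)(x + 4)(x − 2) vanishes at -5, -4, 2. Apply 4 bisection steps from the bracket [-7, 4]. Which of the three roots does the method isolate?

2

midpoint -1.5: g = 30.625 > 0 → [-1.5, 4]
midpoint 1.25: g = 24.609375 > 0 → [1.25, 4]
midpoint 2.625: g = -31.572266 < 0 → [1.25, 2.625]
midpoint 1.9375: g = 2.5745 > 0 → [1.9375, 2.625]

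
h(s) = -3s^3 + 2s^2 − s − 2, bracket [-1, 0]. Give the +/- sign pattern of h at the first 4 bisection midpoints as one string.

-++-

s = -0.5 gives h = -0.625, negative; keep [-1, -0.5]
s = -0.75 gives h = 1.140625, positive; keep [-0.75, -0.5]
s = -0.625 gives h = 0.138672, positive; keep [-0.625, -0.5]
s = -0.5625 gives h = -0.2708, negative; keep [-0.625, -0.5625]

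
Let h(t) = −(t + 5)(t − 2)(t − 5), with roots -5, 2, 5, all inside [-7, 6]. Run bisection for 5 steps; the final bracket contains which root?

-5

midpoint -0.5: h = -61.875 < 0 → [-7, -0.5]
midpoint -3.75: h = -62.890625 < 0 → [-7, -3.75]
midpoint -5.375: h = 28.693359 > 0 → [-5.375, -3.75]
midpoint -4.5625: h = -27.4548 < 0 → [-5.375, -4.5625]
midpoint -4.96875: h = -2.1709 < 0 → [-5.375, -4.96875]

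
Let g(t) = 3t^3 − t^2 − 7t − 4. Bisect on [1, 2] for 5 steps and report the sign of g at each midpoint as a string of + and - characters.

---+-

m = 1.5, g(m) = -6.625 (−); new bracket [1.5, 2]
m = 1.75, g(m) = -3.234375 (−); new bracket [1.75, 2]
m = 1.875, g(m) = -0.865234 (−); new bracket [1.875, 2]
m = 1.9375, g(m) = 0.5032 (+); new bracket [1.875, 1.9375]
m = 1.90625, g(m) = -0.1968 (−); new bracket [1.90625, 1.9375]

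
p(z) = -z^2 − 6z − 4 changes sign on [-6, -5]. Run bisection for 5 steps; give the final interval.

[-5.25, -5.21875]

m = -5.5, p(m) = -1.25 (−); new bracket [-5.5, -5]
m = -5.25, p(m) = -0.0625 (−); new bracket [-5.25, -5]
m = -5.125, p(m) = 0.484375 (+); new bracket [-5.25, -5.125]
m = -5.1875, p(m) = 0.2148 (+); new bracket [-5.25, -5.1875]
m = -5.21875, p(m) = 0.0771 (+); new bracket [-5.25, -5.21875]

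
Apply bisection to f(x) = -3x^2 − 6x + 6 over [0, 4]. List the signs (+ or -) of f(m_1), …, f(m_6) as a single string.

--+-++

m = 2, f(m) = -18 (−); new bracket [0, 2]
m = 1, f(m) = -3 (−); new bracket [0, 1]
m = 0.5, f(m) = 2.25 (+); new bracket [0.5, 1]
m = 0.75, f(m) = -0.1875 (−); new bracket [0.5, 0.75]
m = 0.625, f(m) = 1.0781 (+); new bracket [0.625, 0.75]
m = 0.6875, f(m) = 0.457 (+); new bracket [0.6875, 0.75]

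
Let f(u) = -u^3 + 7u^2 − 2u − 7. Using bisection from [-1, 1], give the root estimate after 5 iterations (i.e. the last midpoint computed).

-0.8125

m = 0, f(m) = -7 (−); new bracket [-1, 0]
m = -0.5, f(m) = -4.125 (−); new bracket [-1, -0.5]
m = -0.75, f(m) = -1.140625 (−); new bracket [-1, -0.75]
m = -0.875, f(m) = 0.7793 (+); new bracket [-0.875, -0.75]
m = -0.8125, f(m) = -0.2175 (−); new bracket [-0.875, -0.8125]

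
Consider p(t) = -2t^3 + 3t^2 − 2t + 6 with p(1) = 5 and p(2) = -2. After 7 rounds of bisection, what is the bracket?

t = 1.5 gives p = 3, positive; keep [1.5, 2]
t = 1.75 gives p = 0.96875, positive; keep [1.75, 2]
t = 1.875 gives p = -0.386719, negative; keep [1.75, 1.875]
t = 1.8125 gives p = 0.3218, positive; keep [1.8125, 1.875]
t = 1.84375 gives p = -0.0246, negative; keep [1.8125, 1.84375]
t = 1.828125 gives p = 0.1505, positive; keep [1.828125, 1.84375]
t = 1.8359375 gives p = 0.0635, positive; keep [1.8359375, 1.84375]

[1.8359375, 1.84375]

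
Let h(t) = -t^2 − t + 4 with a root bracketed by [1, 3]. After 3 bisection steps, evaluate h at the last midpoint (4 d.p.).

-0.8125

h(2) = -2 < 0, so the root lies in [1, 2]
h(1.5) = 0.25 > 0, so the root lies in [1.5, 2]
h(1.75) = -0.8125 < 0, so the root lies in [1.5, 1.75]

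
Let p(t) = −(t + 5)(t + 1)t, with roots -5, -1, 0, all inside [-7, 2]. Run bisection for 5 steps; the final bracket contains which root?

-5

t = -2.5 gives p = -9.375, negative; keep [-7, -2.5]
t = -4.75 gives p = -4.453125, negative; keep [-7, -4.75]
t = -5.875 gives p = 25.060547, positive; keep [-5.875, -4.75]
t = -5.3125 gives p = 7.1594, positive; keep [-5.3125, -4.75]
t = -5.03125 gives p = 0.6338, positive; keep [-5.03125, -4.75]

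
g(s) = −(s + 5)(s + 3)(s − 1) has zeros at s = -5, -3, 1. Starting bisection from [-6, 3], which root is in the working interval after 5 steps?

1

g(-1.5) = 13.125 > 0, so the root lies in [-1.5, 3]
g(0.75) = 5.390625 > 0, so the root lies in [0.75, 3]
g(1.875) = -29.326172 < 0, so the root lies in [0.75, 1.875]
g(1.3125) = -8.5071 < 0, so the root lies in [0.75, 1.3125]
g(1.03125) = -0.7598 < 0, so the root lies in [0.75, 1.03125]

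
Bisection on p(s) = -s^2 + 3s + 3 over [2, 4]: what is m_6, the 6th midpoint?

midpoint 3: p = 3 > 0 → [3, 4]
midpoint 3.5: p = 1.25 > 0 → [3.5, 4]
midpoint 3.75: p = 0.1875 > 0 → [3.75, 4]
midpoint 3.875: p = -0.3906 < 0 → [3.75, 3.875]
midpoint 3.8125: p = -0.0977 < 0 → [3.75, 3.8125]
midpoint 3.78125: p = 0.0459 > 0 → [3.78125, 3.8125]

3.78125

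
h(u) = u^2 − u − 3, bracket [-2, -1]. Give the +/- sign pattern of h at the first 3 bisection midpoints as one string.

m = -1.5, h(m) = 0.75 (+); new bracket [-1.5, -1]
m = -1.25, h(m) = -0.1875 (−); new bracket [-1.5, -1.25]
m = -1.375, h(m) = 0.265625 (+); new bracket [-1.375, -1.25]

+-+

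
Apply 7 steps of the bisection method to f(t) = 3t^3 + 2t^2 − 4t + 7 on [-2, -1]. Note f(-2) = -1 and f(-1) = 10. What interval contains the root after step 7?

[-1.9609375, -1.953125]

t = -1.5 gives f = 7.375, positive; keep [-2, -1.5]
t = -1.75 gives f = 4.046875, positive; keep [-2, -1.75]
t = -1.875 gives f = 1.755859, positive; keep [-2, -1.875]
t = -1.9375 gives f = 0.4382, positive; keep [-2, -1.9375]
t = -1.96875 gives f = -0.2655, negative; keep [-1.96875, -1.9375]
t = -1.953125 gives f = 0.0902, positive; keep [-1.96875, -1.953125]
t = -1.9609375 gives f = -0.0867, negative; keep [-1.9609375, -1.953125]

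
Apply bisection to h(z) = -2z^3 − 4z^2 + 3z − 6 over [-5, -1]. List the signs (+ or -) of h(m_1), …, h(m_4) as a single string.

+---

midpoint -3: h = 3 > 0 → [-3, -1]
midpoint -2: h = -12 < 0 → [-3, -2]
midpoint -2.5: h = -7.25 < 0 → [-3, -2.5]
midpoint -2.75: h = -2.9062 < 0 → [-3, -2.75]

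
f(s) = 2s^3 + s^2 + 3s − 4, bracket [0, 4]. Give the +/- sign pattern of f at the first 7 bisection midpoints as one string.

++--++-

midpoint 2: f = 22 > 0 → [0, 2]
midpoint 1: f = 2 > 0 → [0, 1]
midpoint 0.5: f = -2 < 0 → [0.5, 1]
midpoint 0.75: f = -0.3438 < 0 → [0.75, 1]
midpoint 0.875: f = 0.7305 > 0 → [0.75, 0.875]
midpoint 0.8125: f = 0.1704 > 0 → [0.75, 0.8125]
midpoint 0.78125: f = -0.0922 < 0 → [0.78125, 0.8125]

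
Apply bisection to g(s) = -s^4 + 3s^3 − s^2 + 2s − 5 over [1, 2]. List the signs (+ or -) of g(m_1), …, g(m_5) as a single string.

s = 1.5 gives g = 0.8125, positive; keep [1, 1.5]
s = 1.25 gives g = -0.644531, negative; keep [1.25, 1.5]
s = 1.375 gives g = 0.08374, positive; keep [1.25, 1.375]
s = 1.3125 gives g = -0.2822, negative; keep [1.3125, 1.375]
s = 1.34375 gives g = -0.0995, negative; keep [1.34375, 1.375]

+-+--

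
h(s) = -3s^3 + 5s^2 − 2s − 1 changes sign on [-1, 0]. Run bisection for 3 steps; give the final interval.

[-0.375, -0.25]

midpoint -0.5: h = 1.625 > 0 → [-0.5, 0]
midpoint -0.25: h = -0.140625 < 0 → [-0.5, -0.25]
midpoint -0.375: h = 0.611328 > 0 → [-0.375, -0.25]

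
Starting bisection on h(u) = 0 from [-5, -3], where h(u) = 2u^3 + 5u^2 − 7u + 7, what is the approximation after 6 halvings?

-3.71875

u = -4 gives h = -13, negative; keep [-4, -3]
u = -3.5 gives h = 7, positive; keep [-4, -3.5]
u = -3.75 gives h = -1.90625, negative; keep [-3.75, -3.5]
u = -3.625 gives h = 2.8086, positive; keep [-3.75, -3.625]
u = -3.6875 gives h = 0.5181, positive; keep [-3.75, -3.6875]
u = -3.71875 gives h = -0.6772, negative; keep [-3.71875, -3.6875]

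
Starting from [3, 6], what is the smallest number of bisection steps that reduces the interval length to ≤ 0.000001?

22

Width after n steps is 3/2^n. Need 2^n ≥ 3/0.000001 = 3000000.
2^21 = 2097152 < 3000000 ≤ 2^22 = 4194304, so n = 22.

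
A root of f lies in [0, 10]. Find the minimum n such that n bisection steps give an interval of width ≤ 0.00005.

Width after n steps is 10/2^n. Need 2^n ≥ 10/0.00005 = 200000.
2^17 = 131072 < 200000 ≤ 2^18 = 262144, so n = 18.

18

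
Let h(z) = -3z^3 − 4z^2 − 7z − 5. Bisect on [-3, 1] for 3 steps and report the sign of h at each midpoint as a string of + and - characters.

+--

m = -1, h(m) = 1 (+); new bracket [-1, 1]
m = 0, h(m) = -5 (−); new bracket [-1, 0]
m = -0.5, h(m) = -2.125 (−); new bracket [-1, -0.5]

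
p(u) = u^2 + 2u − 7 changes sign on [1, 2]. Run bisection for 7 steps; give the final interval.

[1.828125, 1.8359375]

m = 1.5, p(m) = -1.75 (−); new bracket [1.5, 2]
m = 1.75, p(m) = -0.4375 (−); new bracket [1.75, 2]
m = 1.875, p(m) = 0.265625 (+); new bracket [1.75, 1.875]
m = 1.8125, p(m) = -0.0898 (−); new bracket [1.8125, 1.875]
m = 1.84375, p(m) = 0.0869 (+); new bracket [1.8125, 1.84375]
m = 1.828125, p(m) = -0.0017 (−); new bracket [1.828125, 1.84375]
m = 1.8359375, p(m) = 0.0425 (+); new bracket [1.828125, 1.8359375]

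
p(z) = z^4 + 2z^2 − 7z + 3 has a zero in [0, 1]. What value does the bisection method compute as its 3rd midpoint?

p(0.5) = 0.0625 > 0, so the root lies in [0.5, 1]
p(0.75) = -0.808594 < 0, so the root lies in [0.5, 0.75]
p(0.625) = -0.441162 < 0, so the root lies in [0.5, 0.625]

0.625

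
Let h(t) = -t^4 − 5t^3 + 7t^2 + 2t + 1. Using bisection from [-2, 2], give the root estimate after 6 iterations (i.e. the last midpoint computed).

m = 0, h(m) = 1 (+); new bracket [0, 2]
m = 1, h(m) = 4 (+); new bracket [1, 2]
m = 1.5, h(m) = -2.1875 (−); new bracket [1, 1.5]
m = 1.25, h(m) = 2.2305 (+); new bracket [1.25, 1.5]
m = 1.375, h(m) = 0.4119 (+); new bracket [1.375, 1.5]
m = 1.4375, h(m) = -0.7825 (−); new bracket [1.375, 1.4375]

1.4375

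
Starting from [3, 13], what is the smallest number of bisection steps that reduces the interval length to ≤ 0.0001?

Width after n steps is 10/2^n. Need 2^n ≥ 10/0.0001 = 100000.
2^16 = 65536 < 100000 ≤ 2^17 = 131072, so n = 17.

17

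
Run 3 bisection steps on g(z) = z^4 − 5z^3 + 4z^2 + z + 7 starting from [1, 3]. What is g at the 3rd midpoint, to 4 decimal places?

midpoint 2: g = 1 > 0 → [2, 3]
midpoint 2.5: g = -4.5625 < 0 → [2, 2.5]
midpoint 2.25: g = -1.824219 < 0 → [2, 2.25]

-1.8242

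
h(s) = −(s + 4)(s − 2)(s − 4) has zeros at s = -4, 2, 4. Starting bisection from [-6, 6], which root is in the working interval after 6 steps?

m = 0, h(m) = -32 (−); new bracket [-6, 0]
m = -3, h(m) = -35 (−); new bracket [-6, -3]
m = -4.5, h(m) = 27.625 (+); new bracket [-4.5, -3]
m = -3.75, h(m) = -11.1406 (−); new bracket [-4.5, -3.75]
m = -4.125, h(m) = 6.2207 (+); new bracket [-4.125, -3.75]
m = -3.9375, h(m) = -2.9456 (−); new bracket [-4.125, -3.9375]

-4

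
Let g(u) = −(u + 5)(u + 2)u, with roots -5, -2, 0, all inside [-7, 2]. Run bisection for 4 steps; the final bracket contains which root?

u = -2.5 gives g = -3.125, negative; keep [-7, -2.5]
u = -4.75 gives g = -3.265625, negative; keep [-7, -4.75]
u = -5.875 gives g = 19.919922, positive; keep [-5.875, -4.75]
u = -5.3125 gives g = 5.4993, positive; keep [-5.3125, -4.75]

-5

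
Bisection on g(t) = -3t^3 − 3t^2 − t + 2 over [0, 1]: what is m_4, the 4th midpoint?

0.5625

m = 0.5, g(m) = 0.375 (+); new bracket [0.5, 1]
m = 0.75, g(m) = -1.703125 (−); new bracket [0.5, 0.75]
m = 0.625, g(m) = -0.529297 (−); new bracket [0.5, 0.625]
m = 0.5625, g(m) = -0.0457 (−); new bracket [0.5, 0.5625]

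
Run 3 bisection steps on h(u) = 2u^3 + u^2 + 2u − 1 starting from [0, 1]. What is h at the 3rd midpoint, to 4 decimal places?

-0.0039

u = 0.5 gives h = 0.5, positive; keep [0, 0.5]
u = 0.25 gives h = -0.40625, negative; keep [0.25, 0.5]
u = 0.375 gives h = -0.003906, negative; keep [0.375, 0.5]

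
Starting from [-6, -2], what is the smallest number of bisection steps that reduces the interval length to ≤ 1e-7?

Width after n steps is 4/2^n. Need 2^n ≥ 4/1e-7 = 40000000.
2^25 = 33554432 < 40000000 ≤ 2^26 = 67108864, so n = 26.

26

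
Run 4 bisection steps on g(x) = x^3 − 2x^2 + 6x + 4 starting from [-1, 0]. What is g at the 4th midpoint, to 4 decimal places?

-0.1858

m = -0.5, g(m) = 0.375 (+); new bracket [-1, -0.5]
m = -0.75, g(m) = -2.046875 (−); new bracket [-0.75, -0.5]
m = -0.625, g(m) = -0.775391 (−); new bracket [-0.625, -0.5]
m = -0.5625, g(m) = -0.1858 (−); new bracket [-0.5625, -0.5]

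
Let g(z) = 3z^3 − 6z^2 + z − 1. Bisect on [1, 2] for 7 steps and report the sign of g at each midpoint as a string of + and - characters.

m = 1.5, g(m) = -2.875 (−); new bracket [1.5, 2]
m = 1.75, g(m) = -1.546875 (−); new bracket [1.75, 2]
m = 1.875, g(m) = -0.443359 (−); new bracket [1.875, 2]
m = 1.9375, g(m) = 0.2336 (+); new bracket [1.875, 1.9375]
m = 1.90625, g(m) = -0.1158 (−); new bracket [1.90625, 1.9375]
m = 1.921875, g(m) = 0.0562 (+); new bracket [1.90625, 1.921875]
m = 1.9140625, g(m) = -0.0305 (−); new bracket [1.9140625, 1.921875]

---+-+-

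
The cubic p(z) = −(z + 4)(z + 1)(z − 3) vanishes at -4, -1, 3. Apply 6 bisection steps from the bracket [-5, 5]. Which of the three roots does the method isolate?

z = 0 gives p = 12, positive; keep [0, 5]
z = 2.5 gives p = 11.375, positive; keep [2.5, 5]
z = 3.75 gives p = -27.609375, negative; keep [2.5, 3.75]
z = 3.125 gives p = -3.6738, negative; keep [2.5, 3.125]
z = 2.8125 gives p = 4.8699, positive; keep [2.8125, 3.125]
z = 2.96875 gives p = 0.8643, positive; keep [2.96875, 3.125]

3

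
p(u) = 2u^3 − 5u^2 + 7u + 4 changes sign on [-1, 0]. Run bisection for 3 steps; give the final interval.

[-0.5, -0.375]

midpoint -0.5: p = -1 < 0 → [-0.5, 0]
midpoint -0.25: p = 1.90625 > 0 → [-0.5, -0.25]
midpoint -0.375: p = 0.566406 > 0 → [-0.5, -0.375]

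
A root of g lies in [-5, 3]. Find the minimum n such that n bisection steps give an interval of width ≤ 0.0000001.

Width after n steps is 8/2^n. Need 2^n ≥ 8/0.0000001 = 80000000.
2^26 = 67108864 < 80000000 ≤ 2^27 = 134217728, so n = 27.

27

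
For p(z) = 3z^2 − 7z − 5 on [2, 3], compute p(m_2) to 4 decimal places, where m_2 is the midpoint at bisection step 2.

-1.5625

z = 2.5 gives p = -3.75, negative; keep [2.5, 3]
z = 2.75 gives p = -1.5625, negative; keep [2.75, 3]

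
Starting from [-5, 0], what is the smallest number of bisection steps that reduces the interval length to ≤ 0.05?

7

Width after n steps is 5/2^n. Need 2^n ≥ 5/0.05 = 100.
2^6 = 64 < 100 ≤ 2^7 = 128, so n = 7.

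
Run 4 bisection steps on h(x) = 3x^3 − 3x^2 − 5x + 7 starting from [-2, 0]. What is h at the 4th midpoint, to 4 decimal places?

h(-1) = 6 > 0, so the root lies in [-2, -1]
h(-1.5) = -2.375 < 0, so the root lies in [-1.5, -1]
h(-1.25) = 2.703125 > 0, so the root lies in [-1.5, -1.25]
h(-1.375) = 0.4043 > 0, so the root lies in [-1.5, -1.375]

0.4043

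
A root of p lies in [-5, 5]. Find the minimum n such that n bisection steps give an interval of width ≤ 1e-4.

Width after n steps is 10/2^n. Need 2^n ≥ 10/1e-4 = 100000.
2^16 = 65536 < 100000 ≤ 2^17 = 131072, so n = 17.

17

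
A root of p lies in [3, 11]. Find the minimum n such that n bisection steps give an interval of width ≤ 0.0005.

14

Width after n steps is 8/2^n. Need 2^n ≥ 8/0.0005 = 16000.
2^13 = 8192 < 16000 ≤ 2^14 = 16384, so n = 14.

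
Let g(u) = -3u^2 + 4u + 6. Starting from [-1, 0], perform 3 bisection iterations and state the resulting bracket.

[-1, -0.875]

u = -0.5 gives g = 3.25, positive; keep [-1, -0.5]
u = -0.75 gives g = 1.3125, positive; keep [-1, -0.75]
u = -0.875 gives g = 0.203125, positive; keep [-1, -0.875]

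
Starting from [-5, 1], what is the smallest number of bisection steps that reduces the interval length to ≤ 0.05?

Width after n steps is 6/2^n. Need 2^n ≥ 6/0.05 = 120.
2^6 = 64 < 120 ≤ 2^7 = 128, so n = 7.

7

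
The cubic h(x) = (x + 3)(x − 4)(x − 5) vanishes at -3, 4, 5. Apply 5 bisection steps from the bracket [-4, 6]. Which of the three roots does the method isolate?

-3

h(1) = 48 > 0, so the root lies in [-4, 1]
h(-1.5) = 53.625 > 0, so the root lies in [-4, -1.5]
h(-2.75) = 13.078125 > 0, so the root lies in [-4, -2.75]
h(-3.375) = -23.1621 < 0, so the root lies in [-3.375, -2.75]
h(-3.0625) = -3.5588 < 0, so the root lies in [-3.0625, -2.75]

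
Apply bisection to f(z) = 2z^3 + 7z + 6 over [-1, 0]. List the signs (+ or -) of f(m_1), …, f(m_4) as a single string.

m = -0.5, f(m) = 2.25 (+); new bracket [-1, -0.5]
m = -0.75, f(m) = -0.09375 (−); new bracket [-0.75, -0.5]
m = -0.625, f(m) = 1.136719 (+); new bracket [-0.75, -0.625]
m = -0.6875, f(m) = 0.5376 (+); new bracket [-0.75, -0.6875]

+-++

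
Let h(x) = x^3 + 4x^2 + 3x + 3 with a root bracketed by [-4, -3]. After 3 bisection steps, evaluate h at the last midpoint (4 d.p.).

midpoint -3.5: h = -1.375 < 0 → [-3.5, -3]
midpoint -3.25: h = 1.171875 > 0 → [-3.5, -3.25]
midpoint -3.375: h = -0.005859 < 0 → [-3.375, -3.25]

-0.0059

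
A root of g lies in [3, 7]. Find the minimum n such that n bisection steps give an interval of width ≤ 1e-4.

16

Width after n steps is 4/2^n. Need 2^n ≥ 4/1e-4 = 40000.
2^15 = 32768 < 40000 ≤ 2^16 = 65536, so n = 16.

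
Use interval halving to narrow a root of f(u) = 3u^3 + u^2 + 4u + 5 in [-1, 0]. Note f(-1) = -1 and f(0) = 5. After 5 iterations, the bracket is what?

midpoint -0.5: f = 2.875 > 0 → [-1, -0.5]
midpoint -0.75: f = 1.296875 > 0 → [-1, -0.75]
midpoint -0.875: f = 0.255859 > 0 → [-1, -0.875]
midpoint -0.9375: f = -0.343 < 0 → [-0.9375, -0.875]
midpoint -0.90625: f = -0.0366 < 0 → [-0.90625, -0.875]

[-0.90625, -0.875]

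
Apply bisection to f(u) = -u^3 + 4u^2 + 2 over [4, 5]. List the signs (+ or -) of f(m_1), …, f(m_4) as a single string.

---+

u = 4.5 gives f = -8.125, negative; keep [4, 4.5]
u = 4.25 gives f = -2.515625, negative; keep [4, 4.25]
u = 4.125 gives f = -0.126953, negative; keep [4, 4.125]
u = 4.0625 gives f = 0.9685, positive; keep [4.0625, 4.125]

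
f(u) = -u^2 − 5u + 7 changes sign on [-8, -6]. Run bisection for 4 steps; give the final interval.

m = -7, f(m) = -7 (−); new bracket [-7, -6]
m = -6.5, f(m) = -2.75 (−); new bracket [-6.5, -6]
m = -6.25, f(m) = -0.8125 (−); new bracket [-6.25, -6]
m = -6.125, f(m) = 0.1094 (+); new bracket [-6.25, -6.125]

[-6.25, -6.125]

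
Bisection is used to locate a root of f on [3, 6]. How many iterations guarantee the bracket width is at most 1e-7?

Width after n steps is 3/2^n. Need 2^n ≥ 3/1e-7 = 30000000.
2^24 = 16777216 < 30000000 ≤ 2^25 = 33554432, so n = 25.

25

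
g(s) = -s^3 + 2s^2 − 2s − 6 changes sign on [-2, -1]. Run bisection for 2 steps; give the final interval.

[-1.25, -1]

g(-1.5) = 4.875 > 0, so the root lies in [-1.5, -1]
g(-1.25) = 1.578125 > 0, so the root lies in [-1.25, -1]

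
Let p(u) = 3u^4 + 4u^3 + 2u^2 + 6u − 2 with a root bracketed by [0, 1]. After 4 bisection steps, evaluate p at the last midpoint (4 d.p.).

midpoint 0.5: p = 2.1875 > 0 → [0, 0.5]
midpoint 0.25: p = -0.300781 < 0 → [0.25, 0.5]
midpoint 0.375: p = 0.801514 > 0 → [0.25, 0.375]
midpoint 0.3125: p = 0.221 > 0 → [0.25, 0.3125]

0.2210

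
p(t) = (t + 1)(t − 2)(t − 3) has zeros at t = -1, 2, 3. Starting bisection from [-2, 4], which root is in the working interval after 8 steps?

midpoint 1: p = 4 > 0 → [-2, 1]
midpoint -0.5: p = 4.375 > 0 → [-2, -0.5]
midpoint -1.25: p = -3.453125 < 0 → [-1.25, -0.5]
midpoint -0.875: p = 1.3926 > 0 → [-1.25, -0.875]
midpoint -1.0625: p = -0.7776 < 0 → [-1.0625, -0.875]
midpoint -0.96875: p = 0.3682 > 0 → [-1.0625, -0.96875]
midpoint -1.015625: p = -0.1892 < 0 → [-1.015625, -0.96875]
midpoint -0.9921875: p = 0.0933 > 0 → [-1.015625, -0.9921875]

-1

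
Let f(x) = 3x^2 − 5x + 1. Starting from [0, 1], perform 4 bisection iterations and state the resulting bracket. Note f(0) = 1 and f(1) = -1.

[0.1875, 0.25]

midpoint 0.5: f = -0.75 < 0 → [0, 0.5]
midpoint 0.25: f = -0.0625 < 0 → [0, 0.25]
midpoint 0.125: f = 0.421875 > 0 → [0.125, 0.25]
midpoint 0.1875: f = 0.168 > 0 → [0.1875, 0.25]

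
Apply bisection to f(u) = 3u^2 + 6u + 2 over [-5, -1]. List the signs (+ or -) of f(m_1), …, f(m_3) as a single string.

m = -3, f(m) = 11 (+); new bracket [-3, -1]
m = -2, f(m) = 2 (+); new bracket [-2, -1]
m = -1.5, f(m) = -0.25 (−); new bracket [-2, -1.5]

++-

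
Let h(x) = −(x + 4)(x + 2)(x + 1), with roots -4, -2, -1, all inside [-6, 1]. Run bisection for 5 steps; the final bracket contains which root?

-4

midpoint -2.5: h = -1.125 < 0 → [-6, -2.5]
midpoint -4.25: h = 1.828125 > 0 → [-4.25, -2.5]
midpoint -3.375: h = -2.041016 < 0 → [-4.25, -3.375]
midpoint -3.8125: h = -0.9558 < 0 → [-4.25, -3.8125]
midpoint -4.03125: h = 0.1924 > 0 → [-4.03125, -3.8125]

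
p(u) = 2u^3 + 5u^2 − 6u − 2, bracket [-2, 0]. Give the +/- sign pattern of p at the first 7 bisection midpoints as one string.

p(-1) = 7 > 0, so the root lies in [-1, 0]
p(-0.5) = 2 > 0, so the root lies in [-0.5, 0]
p(-0.25) = -0.21875 < 0, so the root lies in [-0.5, -0.25]
p(-0.375) = 0.8477 > 0, so the root lies in [-0.375, -0.25]
p(-0.3125) = 0.3022 > 0, so the root lies in [-0.3125, -0.25]
p(-0.28125) = 0.0385 > 0, so the root lies in [-0.28125, -0.25]
p(-0.265625) = -0.091 < 0, so the root lies in [-0.28125, -0.265625]

++-+++-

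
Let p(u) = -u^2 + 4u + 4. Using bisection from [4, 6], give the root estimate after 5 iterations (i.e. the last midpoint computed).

u = 5 gives p = -1, negative; keep [4, 5]
u = 4.5 gives p = 1.75, positive; keep [4.5, 5]
u = 4.75 gives p = 0.4375, positive; keep [4.75, 5]
u = 4.875 gives p = -0.2656, negative; keep [4.75, 4.875]
u = 4.8125 gives p = 0.0898, positive; keep [4.8125, 4.875]

4.8125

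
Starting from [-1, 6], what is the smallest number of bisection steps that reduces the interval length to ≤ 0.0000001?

Width after n steps is 7/2^n. Need 2^n ≥ 7/0.0000001 = 70000000.
2^26 = 67108864 < 70000000 ≤ 2^27 = 134217728, so n = 27.

27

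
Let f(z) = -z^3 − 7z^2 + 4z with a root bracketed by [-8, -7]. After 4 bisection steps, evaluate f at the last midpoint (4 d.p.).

1.9202

f(-7.5) = -1.875 < 0, so the root lies in [-8, -7.5]
f(-7.75) = 14.046875 > 0, so the root lies in [-7.75, -7.5]
f(-7.625) = 5.837891 > 0, so the root lies in [-7.625, -7.5]
f(-7.5625) = 1.9202 > 0, so the root lies in [-7.5625, -7.5]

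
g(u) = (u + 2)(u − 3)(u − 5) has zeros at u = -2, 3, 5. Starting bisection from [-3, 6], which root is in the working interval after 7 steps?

-2

midpoint 1.5: g = 18.375 > 0 → [-3, 1.5]
midpoint -0.75: g = 26.953125 > 0 → [-3, -0.75]
midpoint -1.875: g = 4.189453 > 0 → [-3, -1.875]
midpoint -2.4375: g = -17.6931 < 0 → [-2.4375, -1.875]
midpoint -2.15625: g = -5.7655 < 0 → [-2.15625, -1.875]
midpoint -2.015625: g = -0.5498 < 0 → [-2.015625, -1.875]
midpoint -1.9453125: g = 1.8783 > 0 → [-2.015625, -1.9453125]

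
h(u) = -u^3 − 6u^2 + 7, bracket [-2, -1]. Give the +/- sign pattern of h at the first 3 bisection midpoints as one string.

u = -1.5 gives h = -3.125, negative; keep [-1.5, -1]
u = -1.25 gives h = -0.421875, negative; keep [-1.25, -1]
u = -1.125 gives h = 0.830078, positive; keep [-1.25, -1.125]

--+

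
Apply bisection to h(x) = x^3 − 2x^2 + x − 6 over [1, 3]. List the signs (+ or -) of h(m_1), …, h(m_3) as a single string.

--+

h(2) = -4 < 0, so the root lies in [2, 3]
h(2.5) = -0.375 < 0, so the root lies in [2.5, 3]
h(2.75) = 2.421875 > 0, so the root lies in [2.5, 2.75]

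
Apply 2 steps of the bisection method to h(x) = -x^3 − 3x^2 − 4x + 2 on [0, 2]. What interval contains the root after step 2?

midpoint 1: h = -6 < 0 → [0, 1]
midpoint 0.5: h = -0.875 < 0 → [0, 0.5]

[0, 0.5]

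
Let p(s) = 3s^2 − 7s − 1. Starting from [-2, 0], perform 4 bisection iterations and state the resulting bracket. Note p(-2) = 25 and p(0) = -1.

s = -1 gives p = 9, positive; keep [-1, 0]
s = -0.5 gives p = 3.25, positive; keep [-0.5, 0]
s = -0.25 gives p = 0.9375, positive; keep [-0.25, 0]
s = -0.125 gives p = -0.0781, negative; keep [-0.25, -0.125]

[-0.25, -0.125]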